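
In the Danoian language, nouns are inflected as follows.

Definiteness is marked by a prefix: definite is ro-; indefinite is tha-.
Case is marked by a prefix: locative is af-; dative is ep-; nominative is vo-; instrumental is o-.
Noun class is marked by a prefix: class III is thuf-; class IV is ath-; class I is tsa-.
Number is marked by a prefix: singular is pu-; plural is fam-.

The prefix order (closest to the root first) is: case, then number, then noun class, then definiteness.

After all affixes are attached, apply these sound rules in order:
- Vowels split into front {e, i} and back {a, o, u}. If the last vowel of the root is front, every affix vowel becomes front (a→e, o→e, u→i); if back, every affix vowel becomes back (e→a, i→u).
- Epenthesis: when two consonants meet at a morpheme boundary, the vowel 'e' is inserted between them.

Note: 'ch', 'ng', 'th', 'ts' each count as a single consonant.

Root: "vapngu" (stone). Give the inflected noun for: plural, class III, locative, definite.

Attach case locative af- → afvapngu.
Attach number plural fam- → famafvapngu.
Attach noun class class III thuf- → thuffamafvapngu.
Attach definiteness definite ro- → rothuffamafvapngu.
Vowel harmony: no change.
Apply epenthesis: rothuffamafvapngu → rothufefamafevapngu.

rothufefamafevapngu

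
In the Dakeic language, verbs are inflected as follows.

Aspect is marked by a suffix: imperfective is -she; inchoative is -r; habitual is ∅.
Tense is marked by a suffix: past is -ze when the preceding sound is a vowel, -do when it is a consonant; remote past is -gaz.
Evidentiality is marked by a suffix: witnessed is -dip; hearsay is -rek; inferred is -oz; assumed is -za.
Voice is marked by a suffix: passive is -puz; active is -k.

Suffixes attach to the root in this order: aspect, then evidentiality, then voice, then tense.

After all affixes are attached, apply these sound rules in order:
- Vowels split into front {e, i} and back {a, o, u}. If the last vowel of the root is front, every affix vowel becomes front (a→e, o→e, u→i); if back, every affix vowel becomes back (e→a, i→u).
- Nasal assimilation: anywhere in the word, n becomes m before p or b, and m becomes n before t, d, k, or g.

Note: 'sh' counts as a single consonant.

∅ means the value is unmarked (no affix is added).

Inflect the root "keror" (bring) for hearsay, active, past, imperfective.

kerorsharakkdo

Attach aspect imperfective -she → kerorshe.
Attach evidentiality hearsay -rek → kerorsherek.
Attach voice active -k → kerorsherekk.
Attach tense past -do (after consonant 'k') → kerorsherekkdo.
Apply vowel harmony: kerorsherekkdo → kerorsharakkdo.
Nasal assimilation: no change.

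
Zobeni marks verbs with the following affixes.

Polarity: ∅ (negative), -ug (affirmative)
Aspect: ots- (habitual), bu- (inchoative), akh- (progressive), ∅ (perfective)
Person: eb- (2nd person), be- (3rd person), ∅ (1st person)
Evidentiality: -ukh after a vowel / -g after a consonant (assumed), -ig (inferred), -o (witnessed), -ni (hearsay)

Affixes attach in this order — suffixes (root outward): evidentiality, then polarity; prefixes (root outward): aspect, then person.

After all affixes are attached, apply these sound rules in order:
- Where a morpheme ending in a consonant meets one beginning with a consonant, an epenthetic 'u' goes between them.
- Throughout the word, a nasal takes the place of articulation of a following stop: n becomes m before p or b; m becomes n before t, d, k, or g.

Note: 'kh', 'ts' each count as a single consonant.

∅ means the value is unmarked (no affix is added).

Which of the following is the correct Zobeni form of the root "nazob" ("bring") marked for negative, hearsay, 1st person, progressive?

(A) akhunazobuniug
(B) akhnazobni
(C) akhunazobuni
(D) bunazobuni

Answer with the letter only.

Attach evidentiality hearsay -ni → nazobni.
Attach aspect progressive akh- → akhnazobni.
polarity = negative: zero marking, form stays akhnazobni.
person = 1st person: zero marking, form stays akhnazobni.
Apply epenthesis: akhnazobni → akhunazobuni.
Nasal assimilation: no change.
So the correct form is akhunazobuni, option (C).
(B) akhnazobni is wrong: it fails to apply the sound rule(s).
(A) akhunazobuniug is wrong: it uses affirmative instead of negative for polarity.
(D) bunazobuni is wrong: it uses inchoative instead of progressive for aspect.

C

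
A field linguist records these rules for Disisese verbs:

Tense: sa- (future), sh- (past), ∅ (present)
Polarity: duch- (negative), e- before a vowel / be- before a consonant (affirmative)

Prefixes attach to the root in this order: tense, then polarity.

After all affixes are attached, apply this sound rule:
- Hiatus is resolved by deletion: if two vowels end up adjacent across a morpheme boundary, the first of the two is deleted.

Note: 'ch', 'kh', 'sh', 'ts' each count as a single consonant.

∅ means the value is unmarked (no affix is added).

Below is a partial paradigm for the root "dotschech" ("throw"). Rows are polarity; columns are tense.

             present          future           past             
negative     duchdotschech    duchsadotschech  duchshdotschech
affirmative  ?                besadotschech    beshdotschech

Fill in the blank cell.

bedotschech

tense = present: zero marking, form stays dotschech.
Attach polarity affirmative be- (before consonant 'd') → bedotschech.
Vowel deletion: no change.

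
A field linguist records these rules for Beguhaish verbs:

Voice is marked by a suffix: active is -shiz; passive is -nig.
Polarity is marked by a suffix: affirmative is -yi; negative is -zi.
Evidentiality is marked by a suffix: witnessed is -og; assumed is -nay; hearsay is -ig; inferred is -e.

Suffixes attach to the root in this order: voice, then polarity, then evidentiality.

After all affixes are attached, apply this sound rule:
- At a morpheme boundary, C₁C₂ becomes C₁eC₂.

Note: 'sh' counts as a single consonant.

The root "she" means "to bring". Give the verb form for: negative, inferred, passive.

shenigezie

Attach voice passive -nig → shenig.
Attach polarity negative -zi → shenigzi.
Attach evidentiality inferred -e → shenigzie.
Apply epenthesis: shenigzie → shenigezie.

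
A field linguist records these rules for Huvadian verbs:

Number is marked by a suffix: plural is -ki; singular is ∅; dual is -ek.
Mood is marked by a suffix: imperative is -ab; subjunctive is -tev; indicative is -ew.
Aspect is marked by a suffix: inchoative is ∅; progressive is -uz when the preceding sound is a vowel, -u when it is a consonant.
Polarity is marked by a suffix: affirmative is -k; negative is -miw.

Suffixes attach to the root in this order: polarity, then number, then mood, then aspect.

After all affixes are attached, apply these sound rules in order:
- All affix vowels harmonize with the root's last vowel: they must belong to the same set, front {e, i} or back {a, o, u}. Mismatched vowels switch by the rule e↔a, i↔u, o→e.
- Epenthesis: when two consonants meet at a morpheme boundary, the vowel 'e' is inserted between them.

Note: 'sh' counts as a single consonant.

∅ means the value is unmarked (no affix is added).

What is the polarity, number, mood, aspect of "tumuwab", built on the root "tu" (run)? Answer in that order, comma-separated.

Segment: tu-miw-ab.
polarity: -miw → negative.
number: ∅ → singular.
mood: -ab → imperative.
aspect: ∅ → inchoative.

negative, singular, imperative, inchoative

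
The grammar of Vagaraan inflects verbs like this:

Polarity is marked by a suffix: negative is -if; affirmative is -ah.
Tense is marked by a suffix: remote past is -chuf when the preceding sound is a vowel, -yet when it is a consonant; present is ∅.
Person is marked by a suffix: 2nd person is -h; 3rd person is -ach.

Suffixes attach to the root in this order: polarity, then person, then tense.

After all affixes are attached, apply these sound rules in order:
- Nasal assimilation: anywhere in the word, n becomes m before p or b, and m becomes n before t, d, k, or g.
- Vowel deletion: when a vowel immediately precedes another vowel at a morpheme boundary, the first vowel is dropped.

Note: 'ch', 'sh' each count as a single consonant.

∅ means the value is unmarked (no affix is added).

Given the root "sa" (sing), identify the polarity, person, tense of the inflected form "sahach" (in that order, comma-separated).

affirmative, 3rd person, present

Segment: sa-ah-ach.
polarity: -ah → affirmative.
person: -ach → 3rd person.
tense: ∅ → present.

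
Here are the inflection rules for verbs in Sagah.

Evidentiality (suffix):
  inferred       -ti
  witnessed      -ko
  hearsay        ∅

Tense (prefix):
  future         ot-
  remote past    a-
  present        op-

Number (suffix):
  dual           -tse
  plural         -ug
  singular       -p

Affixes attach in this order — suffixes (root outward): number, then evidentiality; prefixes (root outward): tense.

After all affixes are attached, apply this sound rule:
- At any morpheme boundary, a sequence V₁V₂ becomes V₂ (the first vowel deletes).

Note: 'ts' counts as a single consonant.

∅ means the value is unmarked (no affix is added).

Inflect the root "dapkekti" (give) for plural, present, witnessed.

opdapkektugko

Attach number plural -ug → dapkektiug.
Attach evidentiality witnessed -ko → dapkektiugko.
Attach tense present op- → opdapkektiugko.
Apply vowel deletion: opdapkektiugko → opdapkektugko.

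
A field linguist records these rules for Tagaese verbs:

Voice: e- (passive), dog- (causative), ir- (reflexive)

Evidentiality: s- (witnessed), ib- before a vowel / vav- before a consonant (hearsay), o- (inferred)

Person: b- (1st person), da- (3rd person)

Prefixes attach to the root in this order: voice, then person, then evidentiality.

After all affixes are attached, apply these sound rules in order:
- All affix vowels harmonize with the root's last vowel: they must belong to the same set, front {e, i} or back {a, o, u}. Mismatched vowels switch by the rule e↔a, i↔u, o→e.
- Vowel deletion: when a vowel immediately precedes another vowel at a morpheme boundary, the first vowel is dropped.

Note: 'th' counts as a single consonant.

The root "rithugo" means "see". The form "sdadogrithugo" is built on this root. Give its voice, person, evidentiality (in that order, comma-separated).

Segment: s-da-dog-rithugo.
voice: dog- → causative.
person: da- → 3rd person.
evidentiality: s- → witnessed.

causative, 3rd person, witnessed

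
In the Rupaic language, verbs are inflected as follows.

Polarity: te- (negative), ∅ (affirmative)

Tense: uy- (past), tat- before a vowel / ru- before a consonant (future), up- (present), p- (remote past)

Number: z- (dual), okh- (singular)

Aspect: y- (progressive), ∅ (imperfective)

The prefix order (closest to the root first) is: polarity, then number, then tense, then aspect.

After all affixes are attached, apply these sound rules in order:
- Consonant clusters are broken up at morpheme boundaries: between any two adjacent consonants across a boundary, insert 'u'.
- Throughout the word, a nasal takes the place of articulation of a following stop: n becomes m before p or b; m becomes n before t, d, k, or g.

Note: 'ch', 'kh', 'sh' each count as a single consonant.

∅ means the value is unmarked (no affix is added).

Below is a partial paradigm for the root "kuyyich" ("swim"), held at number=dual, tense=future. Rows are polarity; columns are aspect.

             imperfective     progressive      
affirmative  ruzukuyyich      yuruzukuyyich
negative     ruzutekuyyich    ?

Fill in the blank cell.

yuruzutekuyyich

Attach polarity negative te- → tekuyyich.
Attach number dual z- → ztekuyyich.
Attach tense future ru- (before consonant 'z') → ruztekuyyich.
Attach aspect progressive y- → yruztekuyyich.
Apply epenthesis: yruztekuyyich → yuruzutekuyyich.
Nasal assimilation: no change.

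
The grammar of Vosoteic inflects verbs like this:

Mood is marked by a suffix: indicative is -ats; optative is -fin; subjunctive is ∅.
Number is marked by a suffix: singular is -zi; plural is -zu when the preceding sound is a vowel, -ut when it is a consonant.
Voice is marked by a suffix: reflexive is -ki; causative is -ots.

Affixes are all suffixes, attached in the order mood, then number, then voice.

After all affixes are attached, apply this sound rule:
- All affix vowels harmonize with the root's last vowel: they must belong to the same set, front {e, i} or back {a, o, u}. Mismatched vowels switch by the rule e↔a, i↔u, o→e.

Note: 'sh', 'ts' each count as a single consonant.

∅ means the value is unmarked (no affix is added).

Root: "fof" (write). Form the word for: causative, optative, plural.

Attach mood optative -fin → foffin.
Attach number plural -ut (after consonant 'n') → foffinut.
Attach voice causative -ots → foffinutots.
Apply vowel harmony: foffinutots → foffunutots.

foffunutots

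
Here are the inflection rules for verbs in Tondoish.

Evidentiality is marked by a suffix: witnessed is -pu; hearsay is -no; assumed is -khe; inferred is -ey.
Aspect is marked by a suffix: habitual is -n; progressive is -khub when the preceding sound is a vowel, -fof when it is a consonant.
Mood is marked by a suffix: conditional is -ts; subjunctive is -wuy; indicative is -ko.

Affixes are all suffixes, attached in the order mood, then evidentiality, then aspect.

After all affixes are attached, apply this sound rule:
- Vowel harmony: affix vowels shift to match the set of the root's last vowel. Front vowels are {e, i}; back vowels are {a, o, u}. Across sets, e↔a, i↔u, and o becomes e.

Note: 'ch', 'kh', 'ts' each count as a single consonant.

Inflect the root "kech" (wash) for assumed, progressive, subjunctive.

Attach mood subjunctive -wuy → kechwuy.
Attach evidentiality assumed -khe → kechwuykhe.
Attach aspect progressive -khub (after vowel 'e') → kechwuykhekhub.
Apply vowel harmony: kechwuykhekhub → kechwiykhekhib.

kechwiykhekhib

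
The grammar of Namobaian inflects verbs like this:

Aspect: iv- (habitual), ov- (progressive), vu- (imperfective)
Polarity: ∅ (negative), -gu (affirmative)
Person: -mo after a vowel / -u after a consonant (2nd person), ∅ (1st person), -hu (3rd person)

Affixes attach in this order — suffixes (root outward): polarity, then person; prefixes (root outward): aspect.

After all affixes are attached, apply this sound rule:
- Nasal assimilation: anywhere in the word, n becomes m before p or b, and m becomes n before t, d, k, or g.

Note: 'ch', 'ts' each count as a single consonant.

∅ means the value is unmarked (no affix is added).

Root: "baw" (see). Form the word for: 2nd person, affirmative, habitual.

Attach aspect habitual iv- → ivbaw.
Attach polarity affirmative -gu → ivbawgu.
Attach person 2nd person -mo (after vowel 'u') → ivbawgumo.
Nasal assimilation: no change.

ivbawgumo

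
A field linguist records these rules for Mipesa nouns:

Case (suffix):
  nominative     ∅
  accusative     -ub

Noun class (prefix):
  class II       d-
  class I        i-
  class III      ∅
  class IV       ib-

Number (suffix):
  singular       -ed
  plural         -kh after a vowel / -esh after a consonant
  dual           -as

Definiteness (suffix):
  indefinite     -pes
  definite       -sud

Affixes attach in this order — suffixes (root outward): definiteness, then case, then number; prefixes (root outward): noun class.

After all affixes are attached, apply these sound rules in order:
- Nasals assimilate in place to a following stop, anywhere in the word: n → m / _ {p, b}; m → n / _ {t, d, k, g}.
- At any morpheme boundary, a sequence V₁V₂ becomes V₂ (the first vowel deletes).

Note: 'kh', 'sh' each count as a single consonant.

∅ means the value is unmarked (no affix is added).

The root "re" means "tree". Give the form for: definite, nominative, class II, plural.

dresudesh

Attach definiteness definite -sud → resud.
case = nominative: zero marking, form stays resud.
Attach noun class class II d- → dresud.
Attach number plural -esh (after consonant 'd') → dresudesh.
Nasal assimilation: no change.
Vowel deletion: no change.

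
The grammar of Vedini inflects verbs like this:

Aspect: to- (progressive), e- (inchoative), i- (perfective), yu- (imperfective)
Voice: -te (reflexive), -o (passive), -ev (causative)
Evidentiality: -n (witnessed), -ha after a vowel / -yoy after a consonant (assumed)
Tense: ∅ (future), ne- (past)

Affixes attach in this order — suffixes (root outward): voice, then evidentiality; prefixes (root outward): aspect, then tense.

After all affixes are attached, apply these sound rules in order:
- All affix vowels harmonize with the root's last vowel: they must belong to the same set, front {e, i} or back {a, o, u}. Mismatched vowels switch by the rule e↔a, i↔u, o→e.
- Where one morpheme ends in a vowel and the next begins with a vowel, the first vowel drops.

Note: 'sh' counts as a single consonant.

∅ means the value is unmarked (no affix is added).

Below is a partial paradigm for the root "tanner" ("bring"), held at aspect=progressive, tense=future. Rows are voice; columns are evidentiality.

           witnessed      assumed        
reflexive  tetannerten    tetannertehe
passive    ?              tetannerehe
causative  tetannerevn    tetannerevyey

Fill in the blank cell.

tetanneren

Attach aspect progressive to- → totanner.
Attach voice passive -o → totannero.
Attach evidentiality witnessed -n → totanneron.
tense = future: zero marking, form stays totanneron.
Apply vowel harmony: totanneron → tetanneren.
Vowel deletion: no change.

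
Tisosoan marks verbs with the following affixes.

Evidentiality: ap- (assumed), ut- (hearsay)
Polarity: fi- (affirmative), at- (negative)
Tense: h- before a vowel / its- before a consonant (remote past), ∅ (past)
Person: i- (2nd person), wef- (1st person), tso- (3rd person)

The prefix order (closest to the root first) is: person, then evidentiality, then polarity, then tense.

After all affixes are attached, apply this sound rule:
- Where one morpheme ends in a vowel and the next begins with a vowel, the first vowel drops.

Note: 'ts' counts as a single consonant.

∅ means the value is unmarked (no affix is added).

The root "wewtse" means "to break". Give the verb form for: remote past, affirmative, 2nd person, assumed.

itsfapiwewtse

Attach person 2nd person i- → iwewtse.
Attach evidentiality assumed ap- → apiwewtse.
Attach polarity affirmative fi- → fiapiwewtse.
Attach tense remote past its- (before consonant 'f') → itsfiapiwewtse.
Apply vowel deletion: itsfiapiwewtse → itsfapiwewtse.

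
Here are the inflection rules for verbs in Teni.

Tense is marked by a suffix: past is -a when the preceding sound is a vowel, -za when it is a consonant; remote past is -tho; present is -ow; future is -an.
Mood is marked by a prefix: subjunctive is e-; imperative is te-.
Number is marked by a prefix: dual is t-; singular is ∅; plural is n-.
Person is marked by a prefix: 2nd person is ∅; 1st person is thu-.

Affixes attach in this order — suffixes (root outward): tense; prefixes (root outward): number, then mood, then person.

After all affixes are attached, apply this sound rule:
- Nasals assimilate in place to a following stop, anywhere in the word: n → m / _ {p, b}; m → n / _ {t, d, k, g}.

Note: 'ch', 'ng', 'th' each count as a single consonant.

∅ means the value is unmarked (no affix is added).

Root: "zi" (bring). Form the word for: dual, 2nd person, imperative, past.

tetzia

Attach number dual t- → tzi.
Attach tense past -a (after vowel 'i') → tzia.
Attach mood imperative te- → tetzia.
person = 2nd person: zero marking, form stays tetzia.
Nasal assimilation: no change.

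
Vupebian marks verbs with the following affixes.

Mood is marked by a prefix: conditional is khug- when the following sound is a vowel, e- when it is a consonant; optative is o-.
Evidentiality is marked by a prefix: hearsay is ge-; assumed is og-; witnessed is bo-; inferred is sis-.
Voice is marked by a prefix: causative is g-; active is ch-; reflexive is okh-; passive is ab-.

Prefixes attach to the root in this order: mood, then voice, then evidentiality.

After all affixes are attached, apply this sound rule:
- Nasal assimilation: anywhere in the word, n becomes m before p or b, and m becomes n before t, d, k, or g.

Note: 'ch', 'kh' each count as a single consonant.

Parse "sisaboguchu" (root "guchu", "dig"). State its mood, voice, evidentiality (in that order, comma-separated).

Segment: sis-ab-o-guchu.
mood: o- → optative.
voice: ab- → passive.
evidentiality: sis- → inferred.

optative, passive, inferred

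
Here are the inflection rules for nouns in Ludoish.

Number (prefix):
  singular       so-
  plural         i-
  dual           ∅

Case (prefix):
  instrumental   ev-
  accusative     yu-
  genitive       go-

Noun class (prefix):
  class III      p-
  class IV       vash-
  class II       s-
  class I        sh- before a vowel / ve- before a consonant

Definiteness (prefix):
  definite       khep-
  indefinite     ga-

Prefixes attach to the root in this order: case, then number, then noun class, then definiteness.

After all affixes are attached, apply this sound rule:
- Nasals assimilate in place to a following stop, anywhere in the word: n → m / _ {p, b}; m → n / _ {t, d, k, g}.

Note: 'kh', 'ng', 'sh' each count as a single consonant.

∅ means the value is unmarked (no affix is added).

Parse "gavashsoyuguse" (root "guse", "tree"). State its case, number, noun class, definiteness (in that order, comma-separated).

accusative, singular, class IV, indefinite

Segment: ga-vash-so-yu-guse.
case: yu- → accusative.
number: so- → singular.
noun class: vash- → class IV.
definiteness: ga- → indefinite.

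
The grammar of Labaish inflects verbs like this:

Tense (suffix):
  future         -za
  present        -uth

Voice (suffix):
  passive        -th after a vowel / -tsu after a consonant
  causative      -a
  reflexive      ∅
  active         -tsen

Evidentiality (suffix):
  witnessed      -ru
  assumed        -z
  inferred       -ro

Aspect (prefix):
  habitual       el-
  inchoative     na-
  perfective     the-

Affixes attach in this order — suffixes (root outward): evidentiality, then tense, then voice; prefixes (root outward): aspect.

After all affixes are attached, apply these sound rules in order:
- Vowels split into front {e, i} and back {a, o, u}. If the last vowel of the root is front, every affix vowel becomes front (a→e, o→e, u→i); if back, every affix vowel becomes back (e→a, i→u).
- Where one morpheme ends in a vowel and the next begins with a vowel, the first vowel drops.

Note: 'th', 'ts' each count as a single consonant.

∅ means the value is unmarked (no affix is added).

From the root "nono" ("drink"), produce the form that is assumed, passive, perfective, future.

Attach evidentiality assumed -z → nonoz.
Attach tense future -za → nonozza.
Attach voice passive -th (after vowel 'a') → nonozzath.
Attach aspect perfective the- → thenonozzath.
Apply vowel harmony: thenonozzath → thanonozzath.
Vowel deletion: no change.

thanonozzath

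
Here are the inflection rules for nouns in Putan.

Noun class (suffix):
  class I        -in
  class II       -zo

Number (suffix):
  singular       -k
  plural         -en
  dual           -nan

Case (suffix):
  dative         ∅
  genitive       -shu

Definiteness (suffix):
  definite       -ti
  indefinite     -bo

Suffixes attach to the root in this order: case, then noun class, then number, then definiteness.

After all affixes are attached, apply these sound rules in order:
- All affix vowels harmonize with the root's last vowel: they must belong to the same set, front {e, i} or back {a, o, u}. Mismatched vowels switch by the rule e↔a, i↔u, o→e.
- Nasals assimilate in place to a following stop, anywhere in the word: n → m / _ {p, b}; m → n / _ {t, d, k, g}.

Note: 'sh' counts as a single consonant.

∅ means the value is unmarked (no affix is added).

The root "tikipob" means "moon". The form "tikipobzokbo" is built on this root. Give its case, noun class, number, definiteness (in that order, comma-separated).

dative, class II, singular, indefinite

Segment: tikipob-zo-k-bo.
case: ∅ → dative.
noun class: -zo → class II.
number: -k → singular.
definiteness: -bo → indefinite.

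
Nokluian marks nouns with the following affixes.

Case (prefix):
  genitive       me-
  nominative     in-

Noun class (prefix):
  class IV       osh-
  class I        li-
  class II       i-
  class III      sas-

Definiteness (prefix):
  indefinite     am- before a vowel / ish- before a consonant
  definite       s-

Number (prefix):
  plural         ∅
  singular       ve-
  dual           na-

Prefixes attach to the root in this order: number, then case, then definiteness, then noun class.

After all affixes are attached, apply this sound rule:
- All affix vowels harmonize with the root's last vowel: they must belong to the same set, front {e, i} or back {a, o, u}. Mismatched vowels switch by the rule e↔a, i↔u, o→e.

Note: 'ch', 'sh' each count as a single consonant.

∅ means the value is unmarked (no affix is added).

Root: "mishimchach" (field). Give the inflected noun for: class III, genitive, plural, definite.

sassmamishimchach

number = plural: zero marking, form stays mishimchach.
Attach case genitive me- → memishimchach.
Attach definiteness definite s- → smemishimchach.
Attach noun class class III sas- → sassmemishimchach.
Apply vowel harmony: sassmemishimchach → sassmamishimchach.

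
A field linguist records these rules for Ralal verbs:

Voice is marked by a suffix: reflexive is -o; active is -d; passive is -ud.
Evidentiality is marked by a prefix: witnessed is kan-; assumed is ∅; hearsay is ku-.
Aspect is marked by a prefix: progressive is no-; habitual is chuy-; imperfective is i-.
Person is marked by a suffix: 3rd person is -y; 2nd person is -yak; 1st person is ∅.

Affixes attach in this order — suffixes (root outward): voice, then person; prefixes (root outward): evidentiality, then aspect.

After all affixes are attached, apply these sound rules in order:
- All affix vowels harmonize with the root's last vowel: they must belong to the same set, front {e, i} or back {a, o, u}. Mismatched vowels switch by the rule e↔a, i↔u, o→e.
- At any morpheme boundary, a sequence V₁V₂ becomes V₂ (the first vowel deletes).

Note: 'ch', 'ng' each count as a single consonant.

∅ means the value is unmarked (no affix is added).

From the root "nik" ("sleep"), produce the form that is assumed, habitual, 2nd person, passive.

evidentiality = assumed: zero marking, form stays nik.
Attach voice passive -ud → nikud.
Attach aspect habitual chuy- → chuynikud.
Attach person 2nd person -yak → chuynikudyak.
Apply vowel harmony: chuynikudyak → chiynikidyek.
Vowel deletion: no change.

chiynikidyek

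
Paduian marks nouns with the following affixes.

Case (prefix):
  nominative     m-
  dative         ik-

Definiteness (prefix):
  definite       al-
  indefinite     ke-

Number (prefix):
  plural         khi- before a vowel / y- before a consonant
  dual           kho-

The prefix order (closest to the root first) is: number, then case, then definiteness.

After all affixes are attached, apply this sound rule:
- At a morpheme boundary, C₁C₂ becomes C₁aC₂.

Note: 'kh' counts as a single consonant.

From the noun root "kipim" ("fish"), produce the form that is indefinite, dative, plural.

keikayakipim

Attach number plural y- (before consonant 'k') → ykipim.
Attach case dative ik- → ikykipim.
Attach definiteness indefinite ke- → keikykipim.
Apply epenthesis: keikykipim → keikayakipim.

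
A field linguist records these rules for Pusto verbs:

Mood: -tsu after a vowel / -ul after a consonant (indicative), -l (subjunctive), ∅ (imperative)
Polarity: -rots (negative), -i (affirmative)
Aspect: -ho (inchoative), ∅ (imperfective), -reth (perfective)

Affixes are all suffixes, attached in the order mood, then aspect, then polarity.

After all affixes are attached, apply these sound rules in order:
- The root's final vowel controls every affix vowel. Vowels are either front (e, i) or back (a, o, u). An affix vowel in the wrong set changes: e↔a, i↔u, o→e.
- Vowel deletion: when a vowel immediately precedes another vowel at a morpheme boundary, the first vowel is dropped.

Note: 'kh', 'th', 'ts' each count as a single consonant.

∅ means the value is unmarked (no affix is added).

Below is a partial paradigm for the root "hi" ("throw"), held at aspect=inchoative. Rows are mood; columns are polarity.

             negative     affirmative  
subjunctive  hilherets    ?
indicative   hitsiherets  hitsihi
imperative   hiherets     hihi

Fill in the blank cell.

hilhi

Attach mood subjunctive -l → hil.
Attach aspect inchoative -ho → hilho.
Attach polarity affirmative -i → hilhoi.
Apply vowel harmony: hilhoi → hilhei.
Apply vowel deletion: hilhei → hilhi.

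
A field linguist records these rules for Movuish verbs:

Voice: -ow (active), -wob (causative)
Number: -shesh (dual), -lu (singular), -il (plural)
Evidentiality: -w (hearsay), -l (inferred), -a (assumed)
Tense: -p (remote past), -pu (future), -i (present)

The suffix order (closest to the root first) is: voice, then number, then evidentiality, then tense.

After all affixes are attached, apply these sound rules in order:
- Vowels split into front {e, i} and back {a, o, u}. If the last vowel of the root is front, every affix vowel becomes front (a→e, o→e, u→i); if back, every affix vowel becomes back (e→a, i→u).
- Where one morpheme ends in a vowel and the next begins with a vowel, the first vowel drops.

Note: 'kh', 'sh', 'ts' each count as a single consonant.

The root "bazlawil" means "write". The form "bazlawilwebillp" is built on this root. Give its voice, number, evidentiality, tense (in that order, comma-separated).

causative, plural, inferred, remote past

Segment: bazlawil-wob-il-l-p.
voice: -wob → causative.
number: -il → plural.
evidentiality: -l → inferred.
tense: -p → remote past.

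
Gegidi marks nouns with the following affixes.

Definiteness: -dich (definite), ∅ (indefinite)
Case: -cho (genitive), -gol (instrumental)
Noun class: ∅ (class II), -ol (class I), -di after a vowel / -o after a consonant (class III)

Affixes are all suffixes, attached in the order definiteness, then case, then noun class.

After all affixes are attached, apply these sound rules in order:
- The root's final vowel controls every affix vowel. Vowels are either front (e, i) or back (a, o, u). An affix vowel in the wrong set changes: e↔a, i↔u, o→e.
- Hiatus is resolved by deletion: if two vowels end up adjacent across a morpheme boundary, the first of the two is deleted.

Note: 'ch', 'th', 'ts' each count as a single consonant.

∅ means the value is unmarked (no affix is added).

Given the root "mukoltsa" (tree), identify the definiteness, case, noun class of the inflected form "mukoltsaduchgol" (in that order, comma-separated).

Segment: mukoltsa-dich-gol.
definiteness: -dich → definite.
case: -gol → instrumental.
noun class: ∅ → class II.

definite, instrumental, class II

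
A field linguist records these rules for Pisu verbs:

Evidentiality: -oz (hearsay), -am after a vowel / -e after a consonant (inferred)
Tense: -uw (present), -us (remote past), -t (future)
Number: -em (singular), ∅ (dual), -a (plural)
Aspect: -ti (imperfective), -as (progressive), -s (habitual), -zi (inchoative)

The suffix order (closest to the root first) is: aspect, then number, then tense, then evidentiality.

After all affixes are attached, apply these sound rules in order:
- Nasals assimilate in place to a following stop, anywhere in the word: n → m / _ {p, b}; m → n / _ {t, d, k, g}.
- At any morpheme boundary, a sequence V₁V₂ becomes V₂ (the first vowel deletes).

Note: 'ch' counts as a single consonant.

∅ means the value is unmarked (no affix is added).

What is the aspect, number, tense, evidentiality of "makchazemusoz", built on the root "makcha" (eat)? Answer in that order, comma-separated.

Segment: makcha-zi-em-us-oz.
aspect: -zi → inchoative.
number: -em → singular.
tense: -us → remote past.
evidentiality: -oz → hearsay.

inchoative, singular, remote past, hearsay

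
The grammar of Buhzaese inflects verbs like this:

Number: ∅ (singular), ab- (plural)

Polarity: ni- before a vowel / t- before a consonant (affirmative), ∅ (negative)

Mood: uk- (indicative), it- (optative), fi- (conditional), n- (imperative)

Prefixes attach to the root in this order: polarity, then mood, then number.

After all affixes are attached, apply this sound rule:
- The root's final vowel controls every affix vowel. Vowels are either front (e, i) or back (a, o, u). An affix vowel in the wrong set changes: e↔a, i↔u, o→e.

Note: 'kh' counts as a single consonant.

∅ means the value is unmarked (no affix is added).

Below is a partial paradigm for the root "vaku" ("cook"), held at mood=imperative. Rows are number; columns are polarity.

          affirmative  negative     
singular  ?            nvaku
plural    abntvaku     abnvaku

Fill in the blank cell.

Attach polarity affirmative t- (before consonant 'v') → tvaku.
Attach mood imperative n- → ntvaku.
number = singular: zero marking, form stays ntvaku.
Vowel harmony: no change.

ntvaku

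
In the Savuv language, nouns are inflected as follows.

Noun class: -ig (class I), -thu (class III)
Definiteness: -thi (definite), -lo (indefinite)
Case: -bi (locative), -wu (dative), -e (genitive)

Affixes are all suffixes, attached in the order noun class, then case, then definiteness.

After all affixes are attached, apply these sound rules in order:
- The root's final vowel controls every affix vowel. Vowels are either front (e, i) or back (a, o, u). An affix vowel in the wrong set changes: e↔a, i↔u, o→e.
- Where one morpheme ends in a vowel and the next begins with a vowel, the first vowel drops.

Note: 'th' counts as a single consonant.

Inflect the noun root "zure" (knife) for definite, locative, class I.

zurigbithi

Attach noun class class I -ig → zureig.
Attach case locative -bi → zureigbi.
Attach definiteness definite -thi → zureigbithi.
Vowel harmony: no change.
Apply vowel deletion: zureigbithi → zurigbithi.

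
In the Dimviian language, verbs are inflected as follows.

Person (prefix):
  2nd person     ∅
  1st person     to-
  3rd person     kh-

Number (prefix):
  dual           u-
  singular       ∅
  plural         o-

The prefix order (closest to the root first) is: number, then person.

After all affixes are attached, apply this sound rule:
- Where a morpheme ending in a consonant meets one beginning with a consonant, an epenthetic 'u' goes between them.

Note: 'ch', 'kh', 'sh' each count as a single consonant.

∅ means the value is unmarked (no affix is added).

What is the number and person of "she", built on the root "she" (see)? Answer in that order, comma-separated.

Segment: she.
number: ∅ → singular.
person: ∅ → 2nd person.

singular, 2nd person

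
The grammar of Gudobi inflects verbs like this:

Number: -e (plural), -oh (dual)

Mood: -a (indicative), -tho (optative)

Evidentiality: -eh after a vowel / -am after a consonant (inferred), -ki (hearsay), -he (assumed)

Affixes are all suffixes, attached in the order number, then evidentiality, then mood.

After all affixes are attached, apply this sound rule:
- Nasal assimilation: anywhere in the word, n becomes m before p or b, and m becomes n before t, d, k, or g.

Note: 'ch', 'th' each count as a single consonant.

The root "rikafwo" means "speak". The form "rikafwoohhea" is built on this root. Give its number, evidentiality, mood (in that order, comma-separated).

Segment: rikafwo-oh-he-a.
number: -oh → dual.
evidentiality: -he → assumed.
mood: -a → indicative.

dual, assumed, indicative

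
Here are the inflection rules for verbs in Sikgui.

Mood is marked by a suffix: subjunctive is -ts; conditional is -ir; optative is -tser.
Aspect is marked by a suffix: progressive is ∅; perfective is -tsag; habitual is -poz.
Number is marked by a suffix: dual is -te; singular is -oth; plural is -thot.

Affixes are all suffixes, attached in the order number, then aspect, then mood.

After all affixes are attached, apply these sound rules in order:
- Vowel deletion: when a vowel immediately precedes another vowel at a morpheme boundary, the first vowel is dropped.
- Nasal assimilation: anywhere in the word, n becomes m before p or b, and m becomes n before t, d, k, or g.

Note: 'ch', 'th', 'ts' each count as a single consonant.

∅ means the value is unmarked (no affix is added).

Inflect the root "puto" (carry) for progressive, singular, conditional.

putothir

Attach number singular -oth → putooth.
aspect = progressive: zero marking, form stays putooth.
Attach mood conditional -ir → putoothir.
Apply vowel deletion: putoothir → putothir.
Nasal assimilation: no change.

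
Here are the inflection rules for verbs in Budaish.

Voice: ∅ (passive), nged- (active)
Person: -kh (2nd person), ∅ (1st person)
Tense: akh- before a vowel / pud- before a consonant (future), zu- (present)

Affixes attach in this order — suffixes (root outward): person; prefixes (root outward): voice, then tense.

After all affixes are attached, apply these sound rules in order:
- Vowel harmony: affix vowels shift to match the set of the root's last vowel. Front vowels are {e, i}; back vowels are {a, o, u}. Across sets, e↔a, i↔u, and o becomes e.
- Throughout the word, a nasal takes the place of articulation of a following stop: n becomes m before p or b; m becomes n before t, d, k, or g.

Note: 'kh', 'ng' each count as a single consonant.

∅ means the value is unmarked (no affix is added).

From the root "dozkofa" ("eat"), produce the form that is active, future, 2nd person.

pudngaddozkofakh

Attach voice active nged- → ngeddozkofa.
Attach person 2nd person -kh → ngeddozkofakh.
Attach tense future pud- (before consonant 'ng') → pudngeddozkofakh.
Apply vowel harmony: pudngeddozkofakh → pudngaddozkofakh.
Nasal assimilation: no change.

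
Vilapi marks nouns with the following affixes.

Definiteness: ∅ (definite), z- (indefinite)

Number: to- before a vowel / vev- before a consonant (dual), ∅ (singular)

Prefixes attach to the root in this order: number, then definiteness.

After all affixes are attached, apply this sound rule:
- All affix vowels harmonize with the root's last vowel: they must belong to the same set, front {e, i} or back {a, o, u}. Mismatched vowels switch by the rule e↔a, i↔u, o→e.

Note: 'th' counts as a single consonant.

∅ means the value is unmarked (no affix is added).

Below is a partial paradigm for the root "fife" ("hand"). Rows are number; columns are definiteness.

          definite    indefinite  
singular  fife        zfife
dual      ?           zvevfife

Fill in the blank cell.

Attach number dual vev- (before consonant 'f') → vevfife.
definiteness = definite: zero marking, form stays vevfife.
Vowel harmony: no change.

vevfife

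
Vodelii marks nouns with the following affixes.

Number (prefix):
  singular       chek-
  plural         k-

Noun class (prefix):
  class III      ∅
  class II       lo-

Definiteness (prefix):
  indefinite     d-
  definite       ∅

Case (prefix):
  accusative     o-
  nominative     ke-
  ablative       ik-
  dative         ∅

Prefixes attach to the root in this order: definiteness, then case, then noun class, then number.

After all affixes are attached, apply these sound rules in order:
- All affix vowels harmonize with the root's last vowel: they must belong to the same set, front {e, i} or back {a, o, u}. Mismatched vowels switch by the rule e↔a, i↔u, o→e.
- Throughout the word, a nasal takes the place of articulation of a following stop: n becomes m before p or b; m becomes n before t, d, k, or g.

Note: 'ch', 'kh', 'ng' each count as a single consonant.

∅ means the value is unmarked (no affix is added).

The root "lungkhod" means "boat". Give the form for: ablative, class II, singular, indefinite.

Attach definiteness indefinite d- → dlungkhod.
Attach case ablative ik- → ikdlungkhod.
Attach noun class class II lo- → loikdlungkhod.
Attach number singular chek- → chekloikdlungkhod.
Apply vowel harmony: chekloikdlungkhod → chakloukdlungkhod.
Nasal assimilation: no change.

chakloukdlungkhod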